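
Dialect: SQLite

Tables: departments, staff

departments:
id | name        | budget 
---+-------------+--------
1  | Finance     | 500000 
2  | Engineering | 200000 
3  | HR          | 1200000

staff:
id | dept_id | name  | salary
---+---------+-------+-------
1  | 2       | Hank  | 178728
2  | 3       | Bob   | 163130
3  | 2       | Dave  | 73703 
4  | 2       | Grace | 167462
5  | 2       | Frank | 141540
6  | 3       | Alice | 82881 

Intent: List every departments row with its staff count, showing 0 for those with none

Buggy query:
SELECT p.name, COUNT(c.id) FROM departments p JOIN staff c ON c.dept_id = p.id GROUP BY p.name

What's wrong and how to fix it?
Bug: An inner join excludes parents with zero children

Fix: Switch to LEFT JOIN to retain unmatched parent rows

Corrected query:
SELECT p.name, COUNT(c.id) FROM departments p LEFT JOIN staff c ON c.dept_id = p.id GROUP BY p.name

Result:
name        | COUNT(c.id)
------------+------------
Engineering | 4          
Finance     | 0          
HR          | 2          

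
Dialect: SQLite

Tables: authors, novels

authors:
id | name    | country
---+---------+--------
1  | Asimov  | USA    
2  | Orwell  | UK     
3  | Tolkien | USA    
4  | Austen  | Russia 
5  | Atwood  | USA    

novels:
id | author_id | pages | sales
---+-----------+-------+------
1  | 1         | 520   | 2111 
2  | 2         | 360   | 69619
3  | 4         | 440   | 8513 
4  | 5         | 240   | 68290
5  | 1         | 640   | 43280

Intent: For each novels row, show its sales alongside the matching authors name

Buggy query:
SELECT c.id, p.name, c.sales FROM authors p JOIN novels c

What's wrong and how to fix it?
Bug: Missing join condition: each novels row is matched to all authors rows instead of just its own

Fix: Specify the join condition linking the foreign key to the parent id

Corrected query:
SELECT c.id, p.name, c.sales FROM authors p JOIN novels c ON c.author_id = p.id

Result:
id | name   | sales
---+--------+------
1  | Asimov | 2111 
2  | Orwell | 69619
3  | Austen | 8513 
4  | Atwood | 68290
5  | Asimov | 43280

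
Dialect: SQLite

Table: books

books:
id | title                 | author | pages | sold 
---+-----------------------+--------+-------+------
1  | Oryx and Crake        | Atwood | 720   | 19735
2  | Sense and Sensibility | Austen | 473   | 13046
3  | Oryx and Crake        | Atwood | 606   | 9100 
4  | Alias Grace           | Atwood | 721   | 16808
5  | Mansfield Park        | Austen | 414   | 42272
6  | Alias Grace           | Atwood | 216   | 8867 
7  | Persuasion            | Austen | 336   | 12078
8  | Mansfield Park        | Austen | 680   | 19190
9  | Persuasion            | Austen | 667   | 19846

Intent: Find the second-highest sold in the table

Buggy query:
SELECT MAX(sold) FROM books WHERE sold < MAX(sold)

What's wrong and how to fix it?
Bug: The inner MAX is an aggregate inside WHERE, which is not allowed

Fix: Put the inner MAX in a scalar subquery

Corrected query:
SELECT MAX(sold) FROM books WHERE sold < (SELECT MAX(sold) FROM books)

Result:
MAX(sold)
---------
19846    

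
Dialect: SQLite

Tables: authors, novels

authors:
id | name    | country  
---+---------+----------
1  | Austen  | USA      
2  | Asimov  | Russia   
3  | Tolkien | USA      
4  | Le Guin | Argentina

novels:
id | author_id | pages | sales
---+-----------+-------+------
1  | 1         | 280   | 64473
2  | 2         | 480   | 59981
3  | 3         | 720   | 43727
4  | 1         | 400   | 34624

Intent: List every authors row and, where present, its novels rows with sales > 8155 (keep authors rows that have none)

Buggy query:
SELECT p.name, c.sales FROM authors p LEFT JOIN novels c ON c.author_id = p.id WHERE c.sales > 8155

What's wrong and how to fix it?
Bug: A WHERE condition on the right-hand table after LEFT JOIN drops unmatched parents

Fix: Move the right-table condition into the ON clause so unmatched parents are kept

Corrected query:
SELECT p.name, c.sales FROM authors p LEFT JOIN novels c ON c.author_id = p.id AND c.sales > 8155

Result:
name    | sales
--------+------
Austen  | 34624
Austen  | 64473
Asimov  | 59981
Tolkien | 43727
Le Guin | NULL 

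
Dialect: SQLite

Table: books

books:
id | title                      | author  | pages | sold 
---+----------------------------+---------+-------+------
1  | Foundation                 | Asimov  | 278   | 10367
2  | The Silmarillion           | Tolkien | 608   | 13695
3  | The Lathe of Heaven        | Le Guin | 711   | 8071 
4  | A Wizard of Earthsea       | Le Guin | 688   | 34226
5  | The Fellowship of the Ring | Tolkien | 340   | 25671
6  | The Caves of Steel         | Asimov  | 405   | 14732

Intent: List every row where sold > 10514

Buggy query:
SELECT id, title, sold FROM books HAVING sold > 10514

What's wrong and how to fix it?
Bug: This is a non-aggregate query (no GROUP BY, no aggregates), so in SQLite the HAVING clause is invalid here; a row-level condition belongs in WHERE

Fix: Use WHERE for row-level filtering

Corrected query:
SELECT id, title, sold FROM books WHERE sold > 10514

Result:
id | title                      | sold 
---+----------------------------+------
2  | The Silmarillion           | 13695
4  | A Wizard of Earthsea       | 34226
5  | The Fellowship of the Ring | 25671
6  | The Caves of Steel         | 14732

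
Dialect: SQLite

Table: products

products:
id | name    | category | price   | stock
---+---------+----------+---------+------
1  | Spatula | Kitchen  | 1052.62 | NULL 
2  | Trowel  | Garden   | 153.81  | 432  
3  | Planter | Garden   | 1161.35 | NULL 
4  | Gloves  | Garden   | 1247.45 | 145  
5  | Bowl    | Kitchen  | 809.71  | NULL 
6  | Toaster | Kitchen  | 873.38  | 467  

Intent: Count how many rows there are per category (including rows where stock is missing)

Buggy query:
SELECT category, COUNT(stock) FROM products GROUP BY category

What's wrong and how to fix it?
Bug: COUNT(stock) skips NULLs, so groups with missing stock are undercounted

Fix: Use COUNT(*) to count all rows regardless of NULL

Corrected query:
SELECT category, COUNT(*) FROM products GROUP BY category

Result:
category | COUNT(*)
---------+---------
Garden   | 3       
Kitchen  | 3       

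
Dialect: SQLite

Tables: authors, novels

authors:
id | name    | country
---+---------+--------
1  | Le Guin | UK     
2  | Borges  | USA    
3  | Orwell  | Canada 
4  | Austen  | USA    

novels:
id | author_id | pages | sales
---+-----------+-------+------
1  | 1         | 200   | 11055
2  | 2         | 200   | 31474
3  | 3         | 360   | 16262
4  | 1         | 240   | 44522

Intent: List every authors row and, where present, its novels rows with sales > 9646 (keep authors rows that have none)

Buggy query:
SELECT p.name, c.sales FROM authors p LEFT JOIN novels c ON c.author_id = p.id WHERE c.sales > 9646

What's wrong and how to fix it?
Bug: A WHERE condition on the right-hand table after LEFT JOIN drops unmatched parents

Fix: Put 'c.sales > 9646' in the JOIN's ON clause instead of WHERE

Corrected query:
SELECT p.name, c.sales FROM authors p LEFT JOIN novels c ON c.author_id = p.id AND c.sales > 9646

Result:
name    | sales
--------+------
Le Guin | 11055
Le Guin | 44522
Borges  | 31474
Orwell  | 16262
Austen  | NULL 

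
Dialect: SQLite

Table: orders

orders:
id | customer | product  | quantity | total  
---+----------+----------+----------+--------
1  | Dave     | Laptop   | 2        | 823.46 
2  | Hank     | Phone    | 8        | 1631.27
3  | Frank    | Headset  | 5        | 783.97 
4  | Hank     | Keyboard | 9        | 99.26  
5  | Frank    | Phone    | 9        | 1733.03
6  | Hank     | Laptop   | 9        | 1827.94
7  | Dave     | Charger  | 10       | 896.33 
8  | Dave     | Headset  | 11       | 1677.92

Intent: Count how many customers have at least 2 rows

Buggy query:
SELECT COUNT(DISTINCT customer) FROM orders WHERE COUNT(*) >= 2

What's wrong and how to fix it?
Bug: WHERE filters individual rows, not groups, so a group-level COUNT is invalid there

Fix: Use a subquery that GROUPs and filters with HAVING, then count its rows

Corrected query:
SELECT COUNT(*) FROM (SELECT customer FROM orders GROUP BY customer HAVING COUNT(*) >= 2)

Result:
COUNT(*)
--------
3       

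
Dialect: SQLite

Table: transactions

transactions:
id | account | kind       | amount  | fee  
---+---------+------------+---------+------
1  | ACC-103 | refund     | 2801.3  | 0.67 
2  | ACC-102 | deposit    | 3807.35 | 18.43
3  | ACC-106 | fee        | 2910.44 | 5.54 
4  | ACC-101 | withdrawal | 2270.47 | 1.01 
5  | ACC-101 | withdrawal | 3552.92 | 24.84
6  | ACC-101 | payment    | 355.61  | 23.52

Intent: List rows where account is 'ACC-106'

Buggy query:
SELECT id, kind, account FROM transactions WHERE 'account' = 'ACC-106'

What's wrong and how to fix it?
Bug: Single quotes denote string literals in SQL; the column name is being compared as a constant string

Fix: Reference the column as account without single quotes

Corrected query:
SELECT id, kind, account FROM transactions WHERE account = 'ACC-106'

Result:
id | kind | account
---+------+--------
3  | fee  | ACC-106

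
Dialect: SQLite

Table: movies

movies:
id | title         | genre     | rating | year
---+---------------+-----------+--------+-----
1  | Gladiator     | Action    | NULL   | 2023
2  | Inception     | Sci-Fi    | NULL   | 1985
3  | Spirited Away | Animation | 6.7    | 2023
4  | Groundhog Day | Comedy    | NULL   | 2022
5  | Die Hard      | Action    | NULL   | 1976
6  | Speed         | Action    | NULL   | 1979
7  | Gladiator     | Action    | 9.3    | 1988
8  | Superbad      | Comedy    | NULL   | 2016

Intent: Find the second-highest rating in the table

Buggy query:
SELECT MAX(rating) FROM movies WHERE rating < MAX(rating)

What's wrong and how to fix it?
Bug: The inner MAX is an aggregate inside WHERE, which is not allowed

Fix: Put the inner MAX in a scalar subquery

Corrected query:
SELECT MAX(rating) FROM movies WHERE rating < (SELECT MAX(rating) FROM movies)

Result:
MAX(rating)
-----------
6.7        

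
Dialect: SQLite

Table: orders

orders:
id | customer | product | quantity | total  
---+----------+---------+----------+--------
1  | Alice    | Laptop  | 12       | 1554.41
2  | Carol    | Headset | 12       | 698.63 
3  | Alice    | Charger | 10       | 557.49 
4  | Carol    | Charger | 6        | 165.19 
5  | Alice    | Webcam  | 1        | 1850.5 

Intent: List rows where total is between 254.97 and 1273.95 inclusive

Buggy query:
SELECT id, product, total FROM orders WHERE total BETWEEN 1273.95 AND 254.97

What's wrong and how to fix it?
Bug: The bounds are reversed; BETWEEN a AND b requires a <= b to match anything

Fix: Write BETWEEN 254.97 AND 1273.95

Corrected query:
SELECT id, product, total FROM orders WHERE total BETWEEN 254.97 AND 1273.95

Result:
id | product | total 
---+---------+-------
2  | Headset | 698.63
3  | Charger | 557.49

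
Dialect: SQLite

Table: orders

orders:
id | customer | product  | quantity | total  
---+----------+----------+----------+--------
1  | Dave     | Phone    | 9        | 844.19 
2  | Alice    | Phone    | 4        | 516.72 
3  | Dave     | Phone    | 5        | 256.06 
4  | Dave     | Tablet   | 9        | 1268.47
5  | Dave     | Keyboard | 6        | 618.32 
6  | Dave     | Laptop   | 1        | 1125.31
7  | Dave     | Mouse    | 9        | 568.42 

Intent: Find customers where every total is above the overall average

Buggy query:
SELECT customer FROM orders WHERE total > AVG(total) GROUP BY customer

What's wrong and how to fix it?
Bug: AVG() is an aggregate; it can't sit directly in WHERE

Fix: Use a subquery for AVG and a HAVING MIN(...) filter so the condition holds for every row in the group

Corrected query:
SELECT customer FROM orders GROUP BY customer HAVING MIN(total) > (SELECT AVG(total) FROM orders)

Result:
(no rows)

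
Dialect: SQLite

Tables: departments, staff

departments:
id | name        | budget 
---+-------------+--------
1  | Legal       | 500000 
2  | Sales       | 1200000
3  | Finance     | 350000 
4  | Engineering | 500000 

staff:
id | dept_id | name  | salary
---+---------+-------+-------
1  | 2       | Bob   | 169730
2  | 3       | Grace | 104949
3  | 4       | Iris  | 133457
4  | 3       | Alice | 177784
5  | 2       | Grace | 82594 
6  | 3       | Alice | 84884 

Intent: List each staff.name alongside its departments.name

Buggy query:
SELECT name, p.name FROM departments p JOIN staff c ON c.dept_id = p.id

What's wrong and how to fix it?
Bug: Both tables have a 'name' column; the unqualified reference is ambiguous

Fix: Prefix ambiguous columns with the table alias

Corrected query:
SELECT c.name, p.name FROM departments p JOIN staff c ON c.dept_id = p.id

Result:
name  | name       
------+------------
Bob   | Sales      
Grace | Finance    
Iris  | Engineering
Alice | Finance    
Grace | Sales      
Alice | Finance    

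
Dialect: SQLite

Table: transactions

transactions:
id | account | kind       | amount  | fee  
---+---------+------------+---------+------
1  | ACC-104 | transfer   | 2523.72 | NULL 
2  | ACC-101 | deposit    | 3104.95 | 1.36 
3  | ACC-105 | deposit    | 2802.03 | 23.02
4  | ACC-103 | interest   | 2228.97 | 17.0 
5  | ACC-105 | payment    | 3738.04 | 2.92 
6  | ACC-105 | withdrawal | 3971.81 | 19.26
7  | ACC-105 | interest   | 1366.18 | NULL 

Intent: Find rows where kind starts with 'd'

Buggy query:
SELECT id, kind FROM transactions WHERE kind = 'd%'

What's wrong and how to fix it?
Bug: '=' compares the literal string including the % character; pattern matching needs LIKE

Fix: Use LIKE for wildcard pattern matching

Corrected query:
SELECT id, kind FROM transactions WHERE kind LIKE 'd%'

Result:
id | kind   
---+--------
2  | deposit
3  | deposit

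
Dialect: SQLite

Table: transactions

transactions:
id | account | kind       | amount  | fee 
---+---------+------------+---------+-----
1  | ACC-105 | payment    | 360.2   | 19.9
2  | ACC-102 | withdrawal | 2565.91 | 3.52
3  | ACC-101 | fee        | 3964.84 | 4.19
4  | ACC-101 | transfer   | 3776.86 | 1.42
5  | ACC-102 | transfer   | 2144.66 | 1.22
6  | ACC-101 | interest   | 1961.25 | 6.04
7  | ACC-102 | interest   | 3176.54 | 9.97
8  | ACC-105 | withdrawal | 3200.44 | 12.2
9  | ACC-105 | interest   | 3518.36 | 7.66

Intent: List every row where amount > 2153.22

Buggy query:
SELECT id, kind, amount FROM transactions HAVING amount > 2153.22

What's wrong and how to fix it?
Bug: HAVING filters the output of aggregation, but this query has no GROUP BY and no aggregate functions, so SQLite rejects it (HAVING clause on a non-aggregate query); the condition here is per row

Fix: Replace HAVING with WHERE since the condition applies to individual rows

Corrected query:
SELECT id, kind, amount FROM transactions WHERE amount > 2153.22

Result:
id | kind       | amount 
---+------------+--------
2  | withdrawal | 2565.91
3  | fee        | 3964.84
4  | transfer   | 3776.86
7  | interest   | 3176.54
8  | withdrawal | 3200.44
9  | interest   | 3518.36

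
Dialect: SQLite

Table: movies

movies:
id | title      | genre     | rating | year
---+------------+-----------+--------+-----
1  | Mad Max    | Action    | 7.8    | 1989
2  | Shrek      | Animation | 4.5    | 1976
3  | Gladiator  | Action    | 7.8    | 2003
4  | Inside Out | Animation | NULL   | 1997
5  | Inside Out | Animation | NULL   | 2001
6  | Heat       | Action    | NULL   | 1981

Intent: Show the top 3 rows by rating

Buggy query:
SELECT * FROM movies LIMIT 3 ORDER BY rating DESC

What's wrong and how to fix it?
Bug: LIMIT must come after ORDER BY

Fix: Swap the clauses: ORDER BY first, then LIMIT

Corrected query:
SELECT * FROM movies ORDER BY rating DESC LIMIT 3

Result:
id | title     | genre     | rating | year
---+-----------+-----------+--------+-----
1  | Mad Max   | Action    | 7.8    | 1989
3  | Gladiator | Action    | 7.8    | 2003
2  | Shrek     | Animation | 4.5    | 1976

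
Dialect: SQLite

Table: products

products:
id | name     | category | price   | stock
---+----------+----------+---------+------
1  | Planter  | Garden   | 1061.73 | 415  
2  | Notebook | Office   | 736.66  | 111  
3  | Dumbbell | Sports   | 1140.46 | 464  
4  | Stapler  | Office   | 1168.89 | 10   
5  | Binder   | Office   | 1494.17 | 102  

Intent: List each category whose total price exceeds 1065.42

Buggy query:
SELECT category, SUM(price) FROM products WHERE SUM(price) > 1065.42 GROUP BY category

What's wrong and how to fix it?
Bug: Aggregate functions cannot appear in a WHERE clause

Fix: Use HAVING (which filters groups after aggregation) instead of WHERE

Corrected query:
SELECT category, SUM(price) FROM products GROUP BY category HAVING SUM(price) > 1065.42

Result:
category | SUM(price)
---------+-----------
Office   | 3399.72   
Sports   | 1140.46   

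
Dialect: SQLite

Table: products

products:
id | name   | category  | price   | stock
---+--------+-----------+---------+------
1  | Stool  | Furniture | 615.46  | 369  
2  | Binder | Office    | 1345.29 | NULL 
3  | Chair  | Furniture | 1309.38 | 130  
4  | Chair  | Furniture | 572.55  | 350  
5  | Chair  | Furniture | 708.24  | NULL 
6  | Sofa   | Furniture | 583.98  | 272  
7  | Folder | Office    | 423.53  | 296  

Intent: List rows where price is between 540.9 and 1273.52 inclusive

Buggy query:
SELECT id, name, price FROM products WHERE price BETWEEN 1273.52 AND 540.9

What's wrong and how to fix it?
Bug: The bounds are reversed; BETWEEN a AND b requires a <= b to match anything

Fix: Swap the bounds so the smaller value comes first

Corrected query:
SELECT id, name, price FROM products WHERE price BETWEEN 540.9 AND 1273.52

Result:
id | name  | price 
---+-------+-------
1  | Stool | 615.46
4  | Chair | 572.55
5  | Chair | 708.24
6  | Sofa  | 583.98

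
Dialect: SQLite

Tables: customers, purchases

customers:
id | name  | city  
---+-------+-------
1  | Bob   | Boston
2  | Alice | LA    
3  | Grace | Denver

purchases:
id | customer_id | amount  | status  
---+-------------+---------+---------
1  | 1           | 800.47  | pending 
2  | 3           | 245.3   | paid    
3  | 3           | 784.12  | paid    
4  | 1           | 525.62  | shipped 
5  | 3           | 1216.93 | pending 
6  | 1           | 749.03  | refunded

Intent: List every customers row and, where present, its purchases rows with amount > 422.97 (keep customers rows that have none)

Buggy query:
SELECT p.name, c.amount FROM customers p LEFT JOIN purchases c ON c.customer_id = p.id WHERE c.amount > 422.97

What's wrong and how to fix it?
Bug: A WHERE condition on the right-hand table after LEFT JOIN drops unmatched parents

Fix: Move the right-table condition into the ON clause so unmatched parents are kept

Corrected query:
SELECT p.name, c.amount FROM customers p LEFT JOIN purchases c ON c.customer_id = p.id AND c.amount > 422.97

Result:
name  | amount 
------+--------
Bob   | 525.62 
Bob   | 749.03 
Bob   | 800.47 
Alice | NULL   
Grace | 784.12 
Grace | 1216.93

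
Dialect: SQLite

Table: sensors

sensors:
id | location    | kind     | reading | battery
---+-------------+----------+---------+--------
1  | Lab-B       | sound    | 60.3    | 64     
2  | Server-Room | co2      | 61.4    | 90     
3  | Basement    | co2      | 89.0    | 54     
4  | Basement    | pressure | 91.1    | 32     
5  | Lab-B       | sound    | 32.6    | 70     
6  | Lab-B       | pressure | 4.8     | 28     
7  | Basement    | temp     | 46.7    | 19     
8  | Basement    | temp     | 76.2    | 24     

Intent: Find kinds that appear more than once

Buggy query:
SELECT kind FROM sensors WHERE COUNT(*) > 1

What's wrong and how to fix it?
Bug: COUNT(*) is an aggregate and cannot be used in WHERE

Fix: Group first, then use HAVING for the count condition

Corrected query:
SELECT kind FROM sensors GROUP BY kind HAVING COUNT(*) > 1

Result:
kind    
--------
co2     
pressure
sound   
temp    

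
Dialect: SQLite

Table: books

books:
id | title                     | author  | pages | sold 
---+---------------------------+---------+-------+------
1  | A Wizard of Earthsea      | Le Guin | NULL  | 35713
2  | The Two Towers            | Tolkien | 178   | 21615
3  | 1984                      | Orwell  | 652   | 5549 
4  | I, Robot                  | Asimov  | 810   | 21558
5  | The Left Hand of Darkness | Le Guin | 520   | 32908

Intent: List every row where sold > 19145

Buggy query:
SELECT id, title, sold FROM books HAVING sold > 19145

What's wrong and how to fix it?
Bug: HAVING filters the output of aggregation, but this query has no GROUP BY and no aggregate functions, so SQLite rejects it (HAVING clause on a non-aggregate query); the condition here is per row

Fix: Replace HAVING with WHERE since the condition applies to individual rows

Corrected query:
SELECT id, title, sold FROM books WHERE sold > 19145

Result:
id | title                     | sold 
---+---------------------------+------
1  | A Wizard of Earthsea      | 35713
2  | The Two Towers            | 21615
4  | I, Robot                  | 21558
5  | The Left Hand of Darkness | 32908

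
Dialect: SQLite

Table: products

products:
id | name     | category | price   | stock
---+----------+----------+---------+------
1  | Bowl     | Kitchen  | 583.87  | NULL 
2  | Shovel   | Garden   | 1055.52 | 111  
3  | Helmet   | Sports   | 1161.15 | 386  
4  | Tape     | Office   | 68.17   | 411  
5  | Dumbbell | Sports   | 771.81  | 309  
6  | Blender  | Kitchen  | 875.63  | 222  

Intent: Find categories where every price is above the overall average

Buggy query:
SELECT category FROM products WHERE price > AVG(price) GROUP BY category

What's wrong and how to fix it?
Bug: WHERE evaluates per row before aggregation, so AVG() is unavailable

Fix: Compute the overall average in a scalar subquery and compare each group's MIN against it in HAVING

Corrected query:
SELECT category FROM products GROUP BY category HAVING MIN(price) > (SELECT AVG(price) FROM products)

Result:
category
--------
Garden  
Sports  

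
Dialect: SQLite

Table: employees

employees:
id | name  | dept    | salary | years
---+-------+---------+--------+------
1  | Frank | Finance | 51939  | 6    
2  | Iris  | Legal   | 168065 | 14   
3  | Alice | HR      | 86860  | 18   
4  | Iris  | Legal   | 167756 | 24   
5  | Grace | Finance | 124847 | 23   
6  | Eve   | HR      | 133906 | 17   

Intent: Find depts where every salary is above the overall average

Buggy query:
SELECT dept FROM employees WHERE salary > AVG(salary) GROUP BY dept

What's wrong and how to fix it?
Bug: WHERE evaluates per row before aggregation, so AVG() is unavailable

Fix: Use a subquery for AVG and a HAVING MIN(...) filter so the condition holds for every row in the group

Corrected query:
SELECT dept FROM employees GROUP BY dept HAVING MIN(salary) > (SELECT AVG(salary) FROM employees)

Result:
dept 
-----
Legal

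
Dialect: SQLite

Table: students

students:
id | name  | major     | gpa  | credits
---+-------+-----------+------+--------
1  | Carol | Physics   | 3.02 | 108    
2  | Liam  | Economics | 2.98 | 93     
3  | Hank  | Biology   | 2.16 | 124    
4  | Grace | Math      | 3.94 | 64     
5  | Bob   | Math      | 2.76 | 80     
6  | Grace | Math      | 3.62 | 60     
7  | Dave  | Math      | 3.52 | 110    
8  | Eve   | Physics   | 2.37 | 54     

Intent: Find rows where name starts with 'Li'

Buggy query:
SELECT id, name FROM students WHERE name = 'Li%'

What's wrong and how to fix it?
Bug: Wildcards only work with LIKE; '=' treats '%' as a literal character

Fix: Use LIKE for wildcard pattern matching

Corrected query:
SELECT id, name FROM students WHERE name LIKE 'Li%'

Result:
id | name
---+-----
2  | Liam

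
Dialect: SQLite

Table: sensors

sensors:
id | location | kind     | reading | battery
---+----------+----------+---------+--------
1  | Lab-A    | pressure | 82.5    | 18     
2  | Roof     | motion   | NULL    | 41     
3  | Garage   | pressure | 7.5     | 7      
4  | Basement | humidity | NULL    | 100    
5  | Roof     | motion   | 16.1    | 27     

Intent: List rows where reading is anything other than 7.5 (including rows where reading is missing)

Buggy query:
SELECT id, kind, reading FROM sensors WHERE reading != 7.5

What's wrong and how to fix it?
Bug: 'reading != 7.5' is unknown when reading is NULL, so NULL rows are silently excluded

Fix: Add an explicit OR reading IS NULL to include the missing-value rows

Corrected query:
SELECT id, kind, reading FROM sensors WHERE reading != 7.5 OR reading IS NULL

Result:
id | kind     | reading
---+----------+--------
1  | pressure | 82.5   
2  | motion   | NULL   
4  | humidity | NULL   
5  | motion   | 16.1   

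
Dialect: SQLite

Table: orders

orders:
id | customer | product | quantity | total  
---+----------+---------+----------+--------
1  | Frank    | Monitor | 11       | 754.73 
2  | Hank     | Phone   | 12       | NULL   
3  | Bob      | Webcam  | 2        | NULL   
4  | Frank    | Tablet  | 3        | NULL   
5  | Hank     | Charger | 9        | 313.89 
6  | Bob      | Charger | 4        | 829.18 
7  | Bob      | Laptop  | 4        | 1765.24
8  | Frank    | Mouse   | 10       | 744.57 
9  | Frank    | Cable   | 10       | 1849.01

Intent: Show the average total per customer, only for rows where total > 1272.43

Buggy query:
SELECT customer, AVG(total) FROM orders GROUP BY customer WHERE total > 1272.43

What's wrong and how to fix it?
Bug: WHERE cannot follow GROUP BY

Fix: Place WHERE between FROM and GROUP BY

Corrected query:
SELECT customer, AVG(total) FROM orders WHERE total > 1272.43 GROUP BY customer

Result:
customer | AVG(total)
---------+-----------
Bob      | 1765.24   
Frank    | 1849.01   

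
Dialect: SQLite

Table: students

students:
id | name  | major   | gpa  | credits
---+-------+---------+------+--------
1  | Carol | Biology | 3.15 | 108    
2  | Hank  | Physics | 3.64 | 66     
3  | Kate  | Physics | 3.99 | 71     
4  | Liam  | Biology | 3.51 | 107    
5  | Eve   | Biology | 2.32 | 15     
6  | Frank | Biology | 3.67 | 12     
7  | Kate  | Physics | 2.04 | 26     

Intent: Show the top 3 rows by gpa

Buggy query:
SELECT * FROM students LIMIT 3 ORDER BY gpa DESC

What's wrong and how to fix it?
Bug: LIMIT must come after ORDER BY

Fix: Sort with ORDER BY, then apply LIMIT

Corrected query:
SELECT * FROM students ORDER BY gpa DESC LIMIT 3

Result:
id | name  | major   | gpa  | credits
---+-------+---------+------+--------
3  | Kate  | Physics | 3.99 | 71     
6  | Frank | Biology | 3.67 | 12     
2  | Hank  | Physics | 3.64 | 66     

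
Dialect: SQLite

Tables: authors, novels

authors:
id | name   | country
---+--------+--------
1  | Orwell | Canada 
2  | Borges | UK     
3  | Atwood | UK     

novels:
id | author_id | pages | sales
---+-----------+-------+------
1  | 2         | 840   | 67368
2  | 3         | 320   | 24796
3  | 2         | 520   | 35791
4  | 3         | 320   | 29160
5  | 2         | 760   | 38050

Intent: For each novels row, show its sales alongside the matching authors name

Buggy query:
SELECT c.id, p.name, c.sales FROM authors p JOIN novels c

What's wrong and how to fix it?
Bug: Missing join condition: each novels row is matched to all authors rows instead of just its own

Fix: Add ON c.author_id = p.id to the JOIN

Corrected query:
SELECT c.id, p.name, c.sales FROM authors p JOIN novels c ON c.author_id = p.id

Result:
id | name   | sales
---+--------+------
1  | Borges | 67368
2  | Atwood | 24796
3  | Borges | 35791
4  | Atwood | 29160
5  | Borges | 38050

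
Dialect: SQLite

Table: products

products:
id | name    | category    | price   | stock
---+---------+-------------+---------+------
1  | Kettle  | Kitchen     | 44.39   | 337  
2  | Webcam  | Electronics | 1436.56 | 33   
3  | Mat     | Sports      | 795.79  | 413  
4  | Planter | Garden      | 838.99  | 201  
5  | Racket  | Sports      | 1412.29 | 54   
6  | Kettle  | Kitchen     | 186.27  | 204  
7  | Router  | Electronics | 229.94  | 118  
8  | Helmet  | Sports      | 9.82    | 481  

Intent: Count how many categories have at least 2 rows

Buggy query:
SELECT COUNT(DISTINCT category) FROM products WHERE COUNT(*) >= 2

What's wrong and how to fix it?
Bug: WHERE filters individual rows, not groups, so a group-level COUNT is invalid there

Fix: Use a subquery that GROUPs and filters with HAVING, then count its rows

Corrected query:
SELECT COUNT(*) FROM (SELECT category FROM products GROUP BY category HAVING COUNT(*) >= 2)

Result:
COUNT(*)
--------
3       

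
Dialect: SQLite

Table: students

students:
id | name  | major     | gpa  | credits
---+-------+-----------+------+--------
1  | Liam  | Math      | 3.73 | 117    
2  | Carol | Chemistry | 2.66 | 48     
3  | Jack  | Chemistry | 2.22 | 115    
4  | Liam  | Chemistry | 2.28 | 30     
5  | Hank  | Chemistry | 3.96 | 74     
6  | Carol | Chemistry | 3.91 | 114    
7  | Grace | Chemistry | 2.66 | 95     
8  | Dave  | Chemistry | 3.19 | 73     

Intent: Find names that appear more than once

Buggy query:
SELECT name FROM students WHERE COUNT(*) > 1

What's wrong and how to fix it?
Bug: WHERE can't reference COUNT(*); aggregates are computed after WHERE

Fix: GROUP BY name, then filter groups with HAVING COUNT(*) > 1

Corrected query:
SELECT name FROM students GROUP BY name HAVING COUNT(*) > 1

Result:
name 
-----
Carol
Liam 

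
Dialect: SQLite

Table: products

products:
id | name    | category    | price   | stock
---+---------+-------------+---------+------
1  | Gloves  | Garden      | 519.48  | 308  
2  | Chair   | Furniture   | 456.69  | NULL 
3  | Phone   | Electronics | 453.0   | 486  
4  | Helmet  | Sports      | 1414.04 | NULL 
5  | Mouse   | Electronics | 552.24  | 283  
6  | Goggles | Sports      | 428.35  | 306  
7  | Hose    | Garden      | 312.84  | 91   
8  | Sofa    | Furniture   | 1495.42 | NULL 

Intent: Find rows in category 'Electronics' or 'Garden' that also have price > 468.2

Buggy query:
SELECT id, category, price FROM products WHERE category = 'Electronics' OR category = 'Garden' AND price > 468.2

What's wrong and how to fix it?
Bug: Without parentheses, AND is evaluated before OR, so the price filter only applies to the 'Garden' branch

Fix: Add parentheses around the OR so the AND applies to both alternatives

Corrected query:
SELECT id, category, price FROM products WHERE (category = 'Electronics' OR category = 'Garden') AND price > 468.2

Result:
id | category    | price 
---+-------------+-------
1  | Garden      | 519.48
5  | Electronics | 552.24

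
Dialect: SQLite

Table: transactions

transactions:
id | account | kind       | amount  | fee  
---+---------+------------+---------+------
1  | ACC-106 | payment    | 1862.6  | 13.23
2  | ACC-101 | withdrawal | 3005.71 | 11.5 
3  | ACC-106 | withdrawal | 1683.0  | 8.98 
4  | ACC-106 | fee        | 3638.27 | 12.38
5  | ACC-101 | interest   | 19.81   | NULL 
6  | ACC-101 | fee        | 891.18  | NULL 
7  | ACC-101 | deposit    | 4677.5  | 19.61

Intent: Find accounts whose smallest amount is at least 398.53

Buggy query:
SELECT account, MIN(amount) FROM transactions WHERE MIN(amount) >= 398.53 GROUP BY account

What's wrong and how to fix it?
Bug: Aggregates like MIN are computed per group after WHERE runs

Fix: Use HAVING for the per-group MIN condition

Corrected query:
SELECT account, MIN(amount) FROM transactions GROUP BY account HAVING MIN(amount) >= 398.53

Result:
account | MIN(amount)
--------+------------
ACC-106 | 1683       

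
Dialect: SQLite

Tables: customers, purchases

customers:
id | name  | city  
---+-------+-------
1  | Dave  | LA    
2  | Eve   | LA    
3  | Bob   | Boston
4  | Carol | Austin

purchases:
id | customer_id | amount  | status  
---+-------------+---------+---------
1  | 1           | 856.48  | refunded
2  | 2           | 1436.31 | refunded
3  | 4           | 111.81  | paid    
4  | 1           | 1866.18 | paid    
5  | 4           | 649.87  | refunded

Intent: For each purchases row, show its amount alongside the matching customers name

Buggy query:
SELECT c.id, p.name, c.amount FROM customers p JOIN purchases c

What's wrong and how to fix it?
Bug: JOIN with no ON clause produces a cartesian product; every purchases row pairs with every customers row

Fix: Add ON c.customer_id = p.id to the JOIN

Corrected query:
SELECT c.id, p.name, c.amount FROM customers p JOIN purchases c ON c.customer_id = p.id

Result:
id | name  | amount 
---+-------+--------
1  | Dave  | 856.48 
2  | Eve   | 1436.31
3  | Carol | 111.81 
4  | Dave  | 1866.18
5  | Carol | 649.87 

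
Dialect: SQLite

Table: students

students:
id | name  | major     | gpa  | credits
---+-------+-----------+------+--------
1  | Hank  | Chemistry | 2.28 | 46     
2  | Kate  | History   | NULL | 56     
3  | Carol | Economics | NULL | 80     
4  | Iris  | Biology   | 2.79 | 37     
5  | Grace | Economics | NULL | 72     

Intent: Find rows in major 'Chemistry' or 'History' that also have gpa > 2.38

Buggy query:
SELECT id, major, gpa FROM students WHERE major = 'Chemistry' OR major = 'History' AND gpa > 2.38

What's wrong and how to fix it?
Bug: Without parentheses, AND is evaluated before OR, so the gpa filter only applies to the 'History' branch

Fix: Group the OR with parentheses (or use IN), then AND the threshold

Corrected query:
SELECT id, major, gpa FROM students WHERE (major = 'Chemistry' OR major = 'History') AND gpa > 2.38

Result:
(no rows)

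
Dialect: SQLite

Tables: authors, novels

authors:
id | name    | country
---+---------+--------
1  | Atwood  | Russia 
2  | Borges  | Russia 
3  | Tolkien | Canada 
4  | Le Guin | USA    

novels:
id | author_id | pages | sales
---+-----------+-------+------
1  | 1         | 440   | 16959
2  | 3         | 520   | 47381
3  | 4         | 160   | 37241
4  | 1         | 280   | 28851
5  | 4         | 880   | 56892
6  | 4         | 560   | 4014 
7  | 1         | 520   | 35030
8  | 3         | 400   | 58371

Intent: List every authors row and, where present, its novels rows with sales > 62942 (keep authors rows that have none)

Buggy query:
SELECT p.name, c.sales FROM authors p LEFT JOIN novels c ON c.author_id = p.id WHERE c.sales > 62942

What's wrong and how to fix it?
Bug: Filtering c.sales in WHERE discards the NULL rows produced by LEFT JOIN, turning it into an inner join

Fix: Put 'c.sales > 62942' in the JOIN's ON clause instead of WHERE

Corrected query:
SELECT p.name, c.sales FROM authors p LEFT JOIN novels c ON c.author_id = p.id AND c.sales > 62942

Result:
name    | sales
--------+------
Atwood  | NULL 
Borges  | NULL 
Tolkien | NULL 
Le Guin | NULL 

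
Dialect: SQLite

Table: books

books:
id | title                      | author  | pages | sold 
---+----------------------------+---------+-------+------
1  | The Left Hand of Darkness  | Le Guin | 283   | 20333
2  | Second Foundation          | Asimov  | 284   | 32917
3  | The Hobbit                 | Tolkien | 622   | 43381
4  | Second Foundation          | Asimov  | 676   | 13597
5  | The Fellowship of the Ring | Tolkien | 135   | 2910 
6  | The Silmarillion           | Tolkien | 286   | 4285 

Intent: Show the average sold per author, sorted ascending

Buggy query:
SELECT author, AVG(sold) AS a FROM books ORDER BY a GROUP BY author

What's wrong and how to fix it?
Bug: GROUP BY must precede ORDER BY

Fix: Move ORDER BY to the end, after GROUP BY

Corrected query:
SELECT author, AVG(sold) AS a FROM books GROUP BY author ORDER BY a

Result:
author  | a           
--------+-------------
Tolkien | 16858.666667
Le Guin | 20333       
Asimov  | 23257       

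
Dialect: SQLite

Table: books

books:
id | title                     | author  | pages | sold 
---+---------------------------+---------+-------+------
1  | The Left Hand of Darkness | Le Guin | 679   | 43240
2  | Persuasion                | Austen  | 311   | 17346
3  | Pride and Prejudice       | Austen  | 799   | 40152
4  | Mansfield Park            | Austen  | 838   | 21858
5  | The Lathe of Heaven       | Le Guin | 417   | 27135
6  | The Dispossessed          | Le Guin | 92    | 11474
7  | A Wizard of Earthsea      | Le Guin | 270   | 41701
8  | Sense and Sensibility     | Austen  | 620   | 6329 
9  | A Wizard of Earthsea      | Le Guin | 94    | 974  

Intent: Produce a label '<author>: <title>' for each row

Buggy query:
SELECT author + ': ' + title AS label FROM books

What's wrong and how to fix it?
Bug: '+' is numeric addition; on text columns SQLite converts them to 0 instead of concatenating

Fix: Replace + with || to concatenate text

Corrected query:
SELECT author || ': ' || title AS label FROM books

Result:
label                             
----------------------------------
Le Guin: The Left Hand of Darkness
Austen: Persuasion                
Austen: Pride and Prejudice       
Austen: Mansfield Park            
Le Guin: The Lathe of Heaven      
Le Guin: The Dispossessed         
Le Guin: A Wizard of Earthsea     
Austen: Sense and Sensibility     
Le Guin: A Wizard of Earthsea     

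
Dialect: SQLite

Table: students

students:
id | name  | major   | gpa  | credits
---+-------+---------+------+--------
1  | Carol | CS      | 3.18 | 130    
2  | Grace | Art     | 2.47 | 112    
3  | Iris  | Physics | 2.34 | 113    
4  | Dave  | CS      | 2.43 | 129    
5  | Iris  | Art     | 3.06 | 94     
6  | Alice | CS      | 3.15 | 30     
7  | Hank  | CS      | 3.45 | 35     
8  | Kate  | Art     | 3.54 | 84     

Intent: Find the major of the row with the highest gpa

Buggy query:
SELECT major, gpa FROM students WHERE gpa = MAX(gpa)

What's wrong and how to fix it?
Bug: MAX(gpa) is an aggregate and cannot be used directly in WHERE

Fix: Use a subquery: WHERE gpa = (SELECT MAX(gpa) FROM students)

Corrected query:
SELECT major, gpa FROM students WHERE gpa = (SELECT MAX(gpa) FROM students)

Result:
major | gpa 
------+-----
Art   | 3.54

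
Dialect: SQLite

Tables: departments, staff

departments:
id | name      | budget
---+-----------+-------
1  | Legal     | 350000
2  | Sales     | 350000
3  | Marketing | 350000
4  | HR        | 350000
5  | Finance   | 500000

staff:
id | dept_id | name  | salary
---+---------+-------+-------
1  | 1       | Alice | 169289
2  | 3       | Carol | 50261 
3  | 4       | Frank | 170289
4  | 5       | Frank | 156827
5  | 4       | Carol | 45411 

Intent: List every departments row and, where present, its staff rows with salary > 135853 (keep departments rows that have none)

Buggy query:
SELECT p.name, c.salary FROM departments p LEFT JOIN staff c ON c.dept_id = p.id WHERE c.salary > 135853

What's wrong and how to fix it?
Bug: Filtering c.salary in WHERE discards the NULL rows produced by LEFT JOIN, turning it into an inner join

Fix: Move the right-table condition into the ON clause so unmatched parents are kept

Corrected query:
SELECT p.name, c.salary FROM departments p LEFT JOIN staff c ON c.dept_id = p.id AND c.salary > 135853

Result:
name      | salary
----------+-------
Legal     | 169289
Sales     | NULL  
Marketing | NULL  
HR        | 170289
Finance   | 156827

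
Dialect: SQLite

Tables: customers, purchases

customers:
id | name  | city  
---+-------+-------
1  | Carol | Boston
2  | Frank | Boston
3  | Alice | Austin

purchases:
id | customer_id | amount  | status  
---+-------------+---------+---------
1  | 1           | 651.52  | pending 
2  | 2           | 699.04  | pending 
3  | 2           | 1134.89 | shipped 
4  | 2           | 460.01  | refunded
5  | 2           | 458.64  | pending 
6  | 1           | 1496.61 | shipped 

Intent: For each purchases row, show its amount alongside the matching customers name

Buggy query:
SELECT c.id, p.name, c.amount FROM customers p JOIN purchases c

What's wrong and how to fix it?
Bug: JOIN with no ON clause produces a cartesian product; every purchases row pairs with every customers row

Fix: Specify the join condition linking the foreign key to the parent id

Corrected query:
SELECT c.id, p.name, c.amount FROM customers p JOIN purchases c ON c.customer_id = p.id

Result:
id | name  | amount 
---+-------+--------
1  | Carol | 651.52 
2  | Frank | 699.04 
3  | Frank | 1134.89
4  | Frank | 460.01 
5  | Frank | 458.64 
6  | Carol | 1496.61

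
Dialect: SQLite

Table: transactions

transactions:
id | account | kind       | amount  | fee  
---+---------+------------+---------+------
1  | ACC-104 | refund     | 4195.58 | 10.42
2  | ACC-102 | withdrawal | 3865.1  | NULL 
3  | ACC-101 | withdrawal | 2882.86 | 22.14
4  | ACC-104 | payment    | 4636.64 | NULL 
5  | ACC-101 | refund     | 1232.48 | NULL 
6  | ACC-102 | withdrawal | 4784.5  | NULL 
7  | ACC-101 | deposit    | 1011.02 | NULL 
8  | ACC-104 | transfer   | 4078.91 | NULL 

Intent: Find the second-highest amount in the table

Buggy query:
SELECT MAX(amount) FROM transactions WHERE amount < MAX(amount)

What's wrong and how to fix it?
Bug: The inner MAX is an aggregate inside WHERE, which is not allowed

Fix: Put the inner MAX in a scalar subquery

Corrected query:
SELECT MAX(amount) FROM transactions WHERE amount < (SELECT MAX(amount) FROM transactions)

Result:
MAX(amount)
-----------
4636.64    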